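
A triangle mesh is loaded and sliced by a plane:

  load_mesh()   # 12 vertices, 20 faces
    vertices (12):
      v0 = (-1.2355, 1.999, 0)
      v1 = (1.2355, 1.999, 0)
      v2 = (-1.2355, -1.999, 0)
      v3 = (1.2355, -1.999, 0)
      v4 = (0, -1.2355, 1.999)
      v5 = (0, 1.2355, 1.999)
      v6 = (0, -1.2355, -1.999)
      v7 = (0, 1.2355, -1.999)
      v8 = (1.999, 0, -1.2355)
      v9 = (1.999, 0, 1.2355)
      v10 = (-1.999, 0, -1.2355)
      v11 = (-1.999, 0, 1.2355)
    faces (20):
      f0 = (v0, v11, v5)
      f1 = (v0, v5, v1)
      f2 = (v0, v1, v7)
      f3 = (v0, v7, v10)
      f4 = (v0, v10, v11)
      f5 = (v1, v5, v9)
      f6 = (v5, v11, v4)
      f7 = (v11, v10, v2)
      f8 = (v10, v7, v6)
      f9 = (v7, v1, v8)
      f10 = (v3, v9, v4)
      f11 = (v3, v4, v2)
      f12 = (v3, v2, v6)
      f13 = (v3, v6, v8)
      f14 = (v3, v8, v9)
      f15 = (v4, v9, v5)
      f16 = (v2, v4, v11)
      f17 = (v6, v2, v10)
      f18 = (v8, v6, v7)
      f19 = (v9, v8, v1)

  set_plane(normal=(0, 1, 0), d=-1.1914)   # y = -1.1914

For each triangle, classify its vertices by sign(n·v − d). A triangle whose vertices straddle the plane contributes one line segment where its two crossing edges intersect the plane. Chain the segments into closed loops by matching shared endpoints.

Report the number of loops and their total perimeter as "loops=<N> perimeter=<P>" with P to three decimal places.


Straddling triangles (10 of 20):
  (v5,v11,v4) [++-] → (-0.0713524, -1.1914, 1.97175)–(0, -1.1914, 1.999)  len=0.0764
  (v11,v10,v2) [++-] → (-1.54396, -1.1914, -0.499144)–(-1.54396, -1.1914, 0.499144)  len=0.9983
  (v10,v7,v6) [++-] → (0, -1.1914, -1.999)–(-0.0713524, -1.1914, -1.97175)  len=0.0764
  (v3,v9,v4) [-+-] → (1.54396, -1.1914, 0.499144)–(0.0713524, -1.1914, 1.97175)  len=2.0826
  (v3,v6,v8) [--+] → (0.0713524, -1.1914, -1.97175)–(1.54396, -1.1914, -0.499144)  len=2.0826
  (v3,v8,v9) [-++] → (1.54396, -1.1914, -0.499144)–(1.54396, -1.1914, 0.499144)  len=0.9983
  (v4,v9,v5) [-++] → (0.0713524, -1.1914, 1.97175)–(0, -1.1914, 1.999)  len=0.0764
  (v2,v4,v11) [--+] → (-0.0713524, -1.1914, 1.97175)–(-1.54396, -1.1914, 0.499144)  len=2.0826
  (v6,v2,v10) [--+] → (-1.54396, -1.1914, -0.499144)–(-0.0713524, -1.1914, -1.97175)  len=2.0826
  (v8,v6,v7) [+-+] → (0.0713524, -1.1914, -1.97175)–(0, -1.1914, -1.999)  len=0.0764

Chained into 1 loop(s):
  loop 1: 10 segments, perimeter = 10.6324
Total perimeter = 10.632

loops=1 perimeter=10.632


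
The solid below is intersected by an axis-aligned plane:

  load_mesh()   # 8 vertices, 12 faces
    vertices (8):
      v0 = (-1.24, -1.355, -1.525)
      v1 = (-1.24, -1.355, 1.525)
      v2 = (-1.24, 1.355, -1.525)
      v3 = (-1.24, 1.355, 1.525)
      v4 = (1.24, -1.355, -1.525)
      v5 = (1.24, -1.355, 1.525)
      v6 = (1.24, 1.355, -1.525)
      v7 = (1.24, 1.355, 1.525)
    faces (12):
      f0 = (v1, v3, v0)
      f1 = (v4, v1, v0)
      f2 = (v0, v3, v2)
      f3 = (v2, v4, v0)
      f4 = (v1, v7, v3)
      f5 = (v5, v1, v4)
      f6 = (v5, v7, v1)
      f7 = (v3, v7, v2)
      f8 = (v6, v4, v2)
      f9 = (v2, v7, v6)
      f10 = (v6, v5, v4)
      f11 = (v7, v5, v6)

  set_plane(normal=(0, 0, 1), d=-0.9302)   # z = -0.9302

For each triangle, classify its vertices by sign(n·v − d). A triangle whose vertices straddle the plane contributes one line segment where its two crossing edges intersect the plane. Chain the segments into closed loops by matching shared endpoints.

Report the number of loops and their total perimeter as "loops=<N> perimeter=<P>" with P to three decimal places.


Straddling triangles (8 of 12):
  (v1,v3,v0) [++-] → (-1.24, -0.826506, -0.9302)–(-1.24, -1.355, -0.9302)  len=0.5285
  (v4,v1,v0) [-+-] → (0.756359, -1.355, -0.9302)–(-1.24, -1.355, -0.9302)  len=1.9964
  (v0,v3,v2) [-+-] → (-1.24, -0.826506, -0.9302)–(-1.24, 1.355, -0.9302)  len=2.1815
  (v5,v1,v4) [++-] → (0.756359, -1.355, -0.9302)–(1.24, -1.355, -0.9302)  len=0.4836
  (v3,v7,v2) [++-] → (-0.756359, 1.355, -0.9302)–(-1.24, 1.355, -0.9302)  len=0.4836
  (v2,v7,v6) [-+-] → (-0.756359, 1.355, -0.9302)–(1.24, 1.355, -0.9302)  len=1.9964
  (v6,v5,v4) [-+-] → (1.24, 0.826506, -0.9302)–(1.24, -1.355, -0.9302)  len=2.1815
  (v7,v5,v6) [++-] → (1.24, 0.826506, -0.9302)–(1.24, 1.355, -0.9302)  len=0.5285

Chained into 1 loop(s):
  loop 1: 8 segments, perimeter = 10.3800
Total perimeter = 10.380

loops=1 perimeter=10.380


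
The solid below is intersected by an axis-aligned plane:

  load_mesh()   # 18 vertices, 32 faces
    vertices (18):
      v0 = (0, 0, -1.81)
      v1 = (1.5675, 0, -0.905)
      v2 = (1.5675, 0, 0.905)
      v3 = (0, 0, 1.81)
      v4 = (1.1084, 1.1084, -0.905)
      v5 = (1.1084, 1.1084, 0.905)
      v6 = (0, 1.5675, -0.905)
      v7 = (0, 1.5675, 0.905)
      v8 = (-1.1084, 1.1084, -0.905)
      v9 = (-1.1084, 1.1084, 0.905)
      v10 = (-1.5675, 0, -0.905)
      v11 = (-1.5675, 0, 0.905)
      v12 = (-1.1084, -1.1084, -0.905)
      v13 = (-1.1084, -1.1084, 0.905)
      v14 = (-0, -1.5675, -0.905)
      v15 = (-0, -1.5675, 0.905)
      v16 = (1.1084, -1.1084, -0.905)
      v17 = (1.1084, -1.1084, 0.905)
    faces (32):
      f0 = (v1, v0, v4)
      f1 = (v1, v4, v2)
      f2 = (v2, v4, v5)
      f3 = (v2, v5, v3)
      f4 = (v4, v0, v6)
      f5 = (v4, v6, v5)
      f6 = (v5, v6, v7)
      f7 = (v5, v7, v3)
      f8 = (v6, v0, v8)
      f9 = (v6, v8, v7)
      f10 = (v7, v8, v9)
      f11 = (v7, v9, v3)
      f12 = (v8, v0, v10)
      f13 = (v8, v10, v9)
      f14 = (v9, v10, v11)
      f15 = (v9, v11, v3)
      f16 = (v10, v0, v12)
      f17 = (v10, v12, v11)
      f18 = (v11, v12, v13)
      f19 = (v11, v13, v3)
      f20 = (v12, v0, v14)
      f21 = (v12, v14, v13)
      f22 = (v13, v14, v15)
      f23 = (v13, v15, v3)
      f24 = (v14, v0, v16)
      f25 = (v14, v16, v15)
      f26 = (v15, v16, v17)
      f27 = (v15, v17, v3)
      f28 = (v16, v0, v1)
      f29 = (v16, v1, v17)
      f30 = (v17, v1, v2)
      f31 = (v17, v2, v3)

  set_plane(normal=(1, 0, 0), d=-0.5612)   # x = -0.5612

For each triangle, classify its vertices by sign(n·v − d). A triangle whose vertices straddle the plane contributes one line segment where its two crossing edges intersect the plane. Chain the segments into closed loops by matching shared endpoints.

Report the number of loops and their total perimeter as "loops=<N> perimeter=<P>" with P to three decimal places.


Straddling triangles (12 of 32):
  (v6,v0,v8) [++-] → (-0.5612, 0.5612, -1.35178)–(-0.5612, 1.33505, -0.905)  len=0.8936
  (v6,v8,v7) [+-+] → (-0.5612, 1.33505, -0.905)–(-0.5612, 1.33505, -0.0114309)  len=0.8936
  (v7,v8,v9) [+--] → (-0.5612, 1.33505, -0.0114309)–(-0.5612, 1.33505, 0.905)  len=0.9164
  (v7,v9,v3) [+-+] → (-0.5612, 1.33505, 0.905)–(-0.5612, 0.5612, 1.35178)  len=0.8936
  (v8,v0,v10) [-+-] → (-0.5612, 0.5612, -1.35178)–(-0.5612, 0, -1.48599)  len=0.5770
  (v9,v11,v3) [--+] → (-0.5612, 0, 1.48599)–(-0.5612, 0.5612, 1.35178)  len=0.5770
  (v10,v0,v12) [-+-] → (-0.5612, 0, -1.48599)–(-0.5612, -0.5612, -1.35178)  len=0.5770
  (v11,v13,v3) [--+] → (-0.5612, -0.5612, 1.35178)–(-0.5612, 0, 1.48599)  len=0.5770
  (v12,v0,v14) [-++] → (-0.5612, -0.5612, -1.35178)–(-0.5612, -1.33505, -0.905)  len=0.8936
  (v12,v14,v13) [-+-] → (-0.5612, -1.33505, -0.905)–(-0.5612, -1.33505, 0.0114309)  len=0.9164
  (v13,v14,v15) [-++] → (-0.5612, -1.33505, 0.0114309)–(-0.5612, -1.33505, 0.905)  len=0.8936
  (v13,v15,v3) [-++] → (-0.5612, -1.33505, 0.905)–(-0.5612, -0.5612, 1.35178)  len=0.8936

Chained into 1 loop(s):
  loop 1: 12 segments, perimeter = 9.5024
Total perimeter = 9.502

loops=1 perimeter=9.502


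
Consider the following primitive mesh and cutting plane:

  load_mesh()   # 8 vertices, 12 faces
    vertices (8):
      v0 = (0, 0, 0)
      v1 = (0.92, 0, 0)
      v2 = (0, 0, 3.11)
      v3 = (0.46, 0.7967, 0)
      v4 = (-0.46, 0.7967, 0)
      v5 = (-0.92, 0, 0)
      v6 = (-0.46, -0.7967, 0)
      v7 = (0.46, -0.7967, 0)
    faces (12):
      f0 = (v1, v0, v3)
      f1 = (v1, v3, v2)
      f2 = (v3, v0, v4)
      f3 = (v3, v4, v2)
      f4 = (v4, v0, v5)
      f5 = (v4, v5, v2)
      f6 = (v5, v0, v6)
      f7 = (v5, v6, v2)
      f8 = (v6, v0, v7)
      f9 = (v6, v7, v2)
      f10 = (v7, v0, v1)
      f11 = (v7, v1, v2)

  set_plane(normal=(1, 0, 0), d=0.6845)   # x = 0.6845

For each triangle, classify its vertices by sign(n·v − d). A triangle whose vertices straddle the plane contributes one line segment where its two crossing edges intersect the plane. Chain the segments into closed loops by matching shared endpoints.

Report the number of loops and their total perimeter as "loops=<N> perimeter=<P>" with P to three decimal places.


Straddling triangles (4 of 12):
  (v1,v0,v3) [+--] → (0.6845, 0, 0)–(0.6845, 0.407876, 0)  len=0.4079
  (v1,v3,v2) [+--] → (0.6845, 0.407876, 0)–(0.6845, 0, 0.796092)  len=0.8945
  (v7,v0,v1) [--+] → (0.6845, 0, 0)–(0.6845, -0.407876, 0)  len=0.4079
  (v7,v1,v2) [-+-] → (0.6845, -0.407876, 0)–(0.6845, 0, 0.796092)  len=0.8945

Chained into 1 loop(s):
  loop 1: 4 segments, perimeter = 2.6047
Total perimeter = 2.605

loops=1 perimeter=2.605


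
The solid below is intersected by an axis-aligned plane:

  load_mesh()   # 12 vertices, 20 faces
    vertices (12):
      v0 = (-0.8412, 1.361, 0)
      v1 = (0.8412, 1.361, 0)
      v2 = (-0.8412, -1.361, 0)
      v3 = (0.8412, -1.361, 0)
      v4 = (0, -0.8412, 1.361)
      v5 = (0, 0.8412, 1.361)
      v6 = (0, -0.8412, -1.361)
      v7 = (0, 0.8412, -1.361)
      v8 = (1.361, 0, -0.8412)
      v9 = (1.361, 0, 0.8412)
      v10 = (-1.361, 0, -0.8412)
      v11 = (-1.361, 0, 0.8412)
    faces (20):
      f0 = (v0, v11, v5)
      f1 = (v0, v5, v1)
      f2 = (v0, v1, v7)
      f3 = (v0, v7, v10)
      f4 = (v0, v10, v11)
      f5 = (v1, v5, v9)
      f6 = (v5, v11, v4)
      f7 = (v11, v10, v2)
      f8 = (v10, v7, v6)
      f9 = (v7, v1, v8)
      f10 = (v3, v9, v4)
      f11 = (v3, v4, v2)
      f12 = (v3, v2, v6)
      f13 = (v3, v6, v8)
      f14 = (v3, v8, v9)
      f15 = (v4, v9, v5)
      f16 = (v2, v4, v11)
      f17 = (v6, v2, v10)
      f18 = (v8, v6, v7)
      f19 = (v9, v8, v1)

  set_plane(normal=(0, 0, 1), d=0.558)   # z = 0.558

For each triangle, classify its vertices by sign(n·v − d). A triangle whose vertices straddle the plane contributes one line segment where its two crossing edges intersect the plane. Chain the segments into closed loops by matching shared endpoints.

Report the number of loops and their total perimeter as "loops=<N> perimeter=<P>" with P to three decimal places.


Straddling triangles (10 of 20):
  (v0,v11,v5) [-++] → (-1.186, 0.458197, 0.558)–(-0.496314, 1.14789, 0.558)  len=0.9754
  (v0,v5,v1) [-+-] → (-0.496314, 1.14789, 0.558)–(0.496314, 1.14789, 0.558)  len=0.9926
  (v0,v10,v11) [--+] → (-1.361, 0, 0.558)–(-1.186, 0.458197, 0.558)  len=0.4905
  (v1,v5,v9) [-++] → (0.496314, 1.14789, 0.558)–(1.186, 0.458197, 0.558)  len=0.9754
  (v11,v10,v2) [+--] → (-1.361, 0, 0.558)–(-1.186, -0.458197, 0.558)  len=0.4905
  (v3,v9,v4) [-++] → (1.186, -0.458197, 0.558)–(0.496314, -1.14789, 0.558)  len=0.9754
  (v3,v4,v2) [-+-] → (0.496314, -1.14789, 0.558)–(-0.496314, -1.14789, 0.558)  len=0.9926
  (v3,v8,v9) [--+] → (1.361, 0, 0.558)–(1.186, -0.458197, 0.558)  len=0.4905
  (v2,v4,v11) [-++] → (-0.496314, -1.14789, 0.558)–(-1.186, -0.458197, 0.558)  len=0.9754
  (v9,v8,v1) [+--] → (1.361, 0, 0.558)–(1.186, 0.458197, 0.558)  len=0.4905

Chained into 1 loop(s):
  loop 1: 10 segments, perimeter = 7.8486
Total perimeter = 7.849

loops=1 perimeter=7.849


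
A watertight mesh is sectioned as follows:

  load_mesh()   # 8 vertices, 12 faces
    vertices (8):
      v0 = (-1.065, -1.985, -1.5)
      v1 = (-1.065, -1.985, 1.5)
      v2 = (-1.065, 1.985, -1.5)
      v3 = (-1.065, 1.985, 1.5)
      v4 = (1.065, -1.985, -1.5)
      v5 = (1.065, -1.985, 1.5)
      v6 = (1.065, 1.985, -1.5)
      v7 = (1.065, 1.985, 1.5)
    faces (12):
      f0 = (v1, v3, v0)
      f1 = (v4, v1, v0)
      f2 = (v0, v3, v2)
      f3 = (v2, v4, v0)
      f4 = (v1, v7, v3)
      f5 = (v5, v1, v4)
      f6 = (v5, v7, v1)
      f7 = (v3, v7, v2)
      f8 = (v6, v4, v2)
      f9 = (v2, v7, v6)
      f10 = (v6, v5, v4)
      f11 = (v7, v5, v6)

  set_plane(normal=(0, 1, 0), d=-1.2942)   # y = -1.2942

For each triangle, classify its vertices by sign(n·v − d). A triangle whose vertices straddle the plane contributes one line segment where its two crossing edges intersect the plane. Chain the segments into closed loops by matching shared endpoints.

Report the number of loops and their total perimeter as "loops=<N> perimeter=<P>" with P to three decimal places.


loops=1 perimeter=10.260

Straddling triangles (8 of 12):
  (v1,v3,v0) [-+-] → (-1.065, -1.2942, 1.5)–(-1.065, -1.2942, -0.977985)  len=2.4780
  (v0,v3,v2) [-++] → (-1.065, -1.2942, -0.977985)–(-1.065, -1.2942, -1.5)  len=0.5220
  (v2,v4,v0) [+--] → (0.694369, -1.2942, -1.5)–(-1.065, -1.2942, -1.5)  len=1.7594
  (v1,v7,v3) [-++] → (-0.694369, -1.2942, 1.5)–(-1.065, -1.2942, 1.5)  len=0.3706
  (v5,v7,v1) [-+-] → (1.065, -1.2942, 1.5)–(-0.694369, -1.2942, 1.5)  len=1.7594
  (v6,v4,v2) [+-+] → (1.065, -1.2942, -1.5)–(0.694369, -1.2942, -1.5)  len=0.3706
  (v6,v5,v4) [+--] → (1.065, -1.2942, 0.977985)–(1.065, -1.2942, -1.5)  len=2.4780
  (v7,v5,v6) [+-+] → (1.065, -1.2942, 1.5)–(1.065, -1.2942, 0.977985)  len=0.5220

Chained into 1 loop(s):
  loop 1: 8 segments, perimeter = 10.2600
Total perimeter = 10.260


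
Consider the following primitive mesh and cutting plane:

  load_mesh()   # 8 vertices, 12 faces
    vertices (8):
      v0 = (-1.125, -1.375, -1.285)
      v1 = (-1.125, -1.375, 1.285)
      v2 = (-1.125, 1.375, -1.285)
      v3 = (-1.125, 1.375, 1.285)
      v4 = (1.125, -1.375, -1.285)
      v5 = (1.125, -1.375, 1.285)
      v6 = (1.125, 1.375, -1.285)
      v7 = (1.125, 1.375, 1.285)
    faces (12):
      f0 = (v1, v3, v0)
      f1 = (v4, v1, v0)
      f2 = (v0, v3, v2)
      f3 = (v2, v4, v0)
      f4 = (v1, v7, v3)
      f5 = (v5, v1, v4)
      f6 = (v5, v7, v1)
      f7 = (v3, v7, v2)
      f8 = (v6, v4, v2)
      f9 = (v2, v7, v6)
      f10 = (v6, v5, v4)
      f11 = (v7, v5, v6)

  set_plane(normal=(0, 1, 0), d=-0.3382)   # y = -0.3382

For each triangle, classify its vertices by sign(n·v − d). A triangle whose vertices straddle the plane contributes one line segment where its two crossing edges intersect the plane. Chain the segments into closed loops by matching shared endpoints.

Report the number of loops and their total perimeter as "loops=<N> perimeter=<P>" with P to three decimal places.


Straddling triangles (8 of 12):
  (v1,v3,v0) [-+-] → (-1.125, -0.3382, 1.285)–(-1.125, -0.3382, -0.316063)  len=1.6011
  (v0,v3,v2) [-++] → (-1.125, -0.3382, -0.316063)–(-1.125, -0.3382, -1.285)  len=0.9689
  (v2,v4,v0) [+--] → (0.276709, -0.3382, -1.285)–(-1.125, -0.3382, -1.285)  len=1.4017
  (v1,v7,v3) [-++] → (-0.276709, -0.3382, 1.285)–(-1.125, -0.3382, 1.285)  len=0.8483
  (v5,v7,v1) [-+-] → (1.125, -0.3382, 1.285)–(-0.276709, -0.3382, 1.285)  len=1.4017
  (v6,v4,v2) [+-+] → (1.125, -0.3382, -1.285)–(0.276709, -0.3382, -1.285)  len=0.8483
  (v6,v5,v4) [+--] → (1.125, -0.3382, 0.316063)–(1.125, -0.3382, -1.285)  len=1.6011
  (v7,v5,v6) [+-+] → (1.125, -0.3382, 1.285)–(1.125, -0.3382, 0.316063)  len=0.9689

Chained into 1 loop(s):
  loop 1: 8 segments, perimeter = 9.6400
Total perimeter = 9.640

loops=1 perimeter=9.640


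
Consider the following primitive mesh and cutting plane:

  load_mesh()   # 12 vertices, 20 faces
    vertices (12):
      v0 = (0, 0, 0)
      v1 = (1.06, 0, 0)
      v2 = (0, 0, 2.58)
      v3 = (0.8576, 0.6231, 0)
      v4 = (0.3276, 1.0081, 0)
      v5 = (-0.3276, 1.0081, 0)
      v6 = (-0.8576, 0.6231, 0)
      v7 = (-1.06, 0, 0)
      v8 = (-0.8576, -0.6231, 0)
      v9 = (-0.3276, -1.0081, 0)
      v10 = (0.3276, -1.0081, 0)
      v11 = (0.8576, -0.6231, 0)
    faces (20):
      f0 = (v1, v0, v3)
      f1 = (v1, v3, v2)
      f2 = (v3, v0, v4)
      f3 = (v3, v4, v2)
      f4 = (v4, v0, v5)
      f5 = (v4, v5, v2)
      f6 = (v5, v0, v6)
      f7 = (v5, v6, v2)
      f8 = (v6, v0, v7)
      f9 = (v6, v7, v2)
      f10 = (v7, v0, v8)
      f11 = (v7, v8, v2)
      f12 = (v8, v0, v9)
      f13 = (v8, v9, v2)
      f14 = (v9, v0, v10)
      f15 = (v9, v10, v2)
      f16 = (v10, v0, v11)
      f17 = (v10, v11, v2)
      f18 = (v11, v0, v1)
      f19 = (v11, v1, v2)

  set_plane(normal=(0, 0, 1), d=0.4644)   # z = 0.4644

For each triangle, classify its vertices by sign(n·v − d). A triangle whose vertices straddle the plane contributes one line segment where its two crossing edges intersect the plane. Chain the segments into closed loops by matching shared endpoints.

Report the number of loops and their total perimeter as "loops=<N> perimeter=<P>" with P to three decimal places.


Straddling triangles (10 of 20):
  (v1,v3,v2) [--+] → (0.703232, 0.510942, 0.4644)–(0.8692, 0, 0.4644)  len=0.5372
  (v3,v4,v2) [--+] → (0.268632, 0.826642, 0.4644)–(0.703232, 0.510942, 0.4644)  len=0.5372
  (v4,v5,v2) [--+] → (-0.268632, 0.826642, 0.4644)–(0.268632, 0.826642, 0.4644)  len=0.5373
  (v5,v6,v2) [--+] → (-0.703232, 0.510942, 0.4644)–(-0.268632, 0.826642, 0.4644)  len=0.5372
  (v6,v7,v2) [--+] → (-0.8692, 0, 0.4644)–(-0.703232, 0.510942, 0.4644)  len=0.5372
  (v7,v8,v2) [--+] → (-0.703232, -0.510942, 0.4644)–(-0.8692, 0, 0.4644)  len=0.5372
  (v8,v9,v2) [--+] → (-0.268632, -0.826642, 0.4644)–(-0.703232, -0.510942, 0.4644)  len=0.5372
  (v9,v10,v2) [--+] → (0.268632, -0.826642, 0.4644)–(-0.268632, -0.826642, 0.4644)  len=0.5373
  (v10,v11,v2) [--+] → (0.703232, -0.510942, 0.4644)–(0.268632, -0.826642, 0.4644)  len=0.5372
  (v11,v1,v2) [--+] → (0.8692, 0, 0.4644)–(0.703232, -0.510942, 0.4644)  len=0.5372

Chained into 1 loop(s):
  loop 1: 10 segments, perimeter = 5.3721
Total perimeter = 5.372

loops=1 perimeter=5.372


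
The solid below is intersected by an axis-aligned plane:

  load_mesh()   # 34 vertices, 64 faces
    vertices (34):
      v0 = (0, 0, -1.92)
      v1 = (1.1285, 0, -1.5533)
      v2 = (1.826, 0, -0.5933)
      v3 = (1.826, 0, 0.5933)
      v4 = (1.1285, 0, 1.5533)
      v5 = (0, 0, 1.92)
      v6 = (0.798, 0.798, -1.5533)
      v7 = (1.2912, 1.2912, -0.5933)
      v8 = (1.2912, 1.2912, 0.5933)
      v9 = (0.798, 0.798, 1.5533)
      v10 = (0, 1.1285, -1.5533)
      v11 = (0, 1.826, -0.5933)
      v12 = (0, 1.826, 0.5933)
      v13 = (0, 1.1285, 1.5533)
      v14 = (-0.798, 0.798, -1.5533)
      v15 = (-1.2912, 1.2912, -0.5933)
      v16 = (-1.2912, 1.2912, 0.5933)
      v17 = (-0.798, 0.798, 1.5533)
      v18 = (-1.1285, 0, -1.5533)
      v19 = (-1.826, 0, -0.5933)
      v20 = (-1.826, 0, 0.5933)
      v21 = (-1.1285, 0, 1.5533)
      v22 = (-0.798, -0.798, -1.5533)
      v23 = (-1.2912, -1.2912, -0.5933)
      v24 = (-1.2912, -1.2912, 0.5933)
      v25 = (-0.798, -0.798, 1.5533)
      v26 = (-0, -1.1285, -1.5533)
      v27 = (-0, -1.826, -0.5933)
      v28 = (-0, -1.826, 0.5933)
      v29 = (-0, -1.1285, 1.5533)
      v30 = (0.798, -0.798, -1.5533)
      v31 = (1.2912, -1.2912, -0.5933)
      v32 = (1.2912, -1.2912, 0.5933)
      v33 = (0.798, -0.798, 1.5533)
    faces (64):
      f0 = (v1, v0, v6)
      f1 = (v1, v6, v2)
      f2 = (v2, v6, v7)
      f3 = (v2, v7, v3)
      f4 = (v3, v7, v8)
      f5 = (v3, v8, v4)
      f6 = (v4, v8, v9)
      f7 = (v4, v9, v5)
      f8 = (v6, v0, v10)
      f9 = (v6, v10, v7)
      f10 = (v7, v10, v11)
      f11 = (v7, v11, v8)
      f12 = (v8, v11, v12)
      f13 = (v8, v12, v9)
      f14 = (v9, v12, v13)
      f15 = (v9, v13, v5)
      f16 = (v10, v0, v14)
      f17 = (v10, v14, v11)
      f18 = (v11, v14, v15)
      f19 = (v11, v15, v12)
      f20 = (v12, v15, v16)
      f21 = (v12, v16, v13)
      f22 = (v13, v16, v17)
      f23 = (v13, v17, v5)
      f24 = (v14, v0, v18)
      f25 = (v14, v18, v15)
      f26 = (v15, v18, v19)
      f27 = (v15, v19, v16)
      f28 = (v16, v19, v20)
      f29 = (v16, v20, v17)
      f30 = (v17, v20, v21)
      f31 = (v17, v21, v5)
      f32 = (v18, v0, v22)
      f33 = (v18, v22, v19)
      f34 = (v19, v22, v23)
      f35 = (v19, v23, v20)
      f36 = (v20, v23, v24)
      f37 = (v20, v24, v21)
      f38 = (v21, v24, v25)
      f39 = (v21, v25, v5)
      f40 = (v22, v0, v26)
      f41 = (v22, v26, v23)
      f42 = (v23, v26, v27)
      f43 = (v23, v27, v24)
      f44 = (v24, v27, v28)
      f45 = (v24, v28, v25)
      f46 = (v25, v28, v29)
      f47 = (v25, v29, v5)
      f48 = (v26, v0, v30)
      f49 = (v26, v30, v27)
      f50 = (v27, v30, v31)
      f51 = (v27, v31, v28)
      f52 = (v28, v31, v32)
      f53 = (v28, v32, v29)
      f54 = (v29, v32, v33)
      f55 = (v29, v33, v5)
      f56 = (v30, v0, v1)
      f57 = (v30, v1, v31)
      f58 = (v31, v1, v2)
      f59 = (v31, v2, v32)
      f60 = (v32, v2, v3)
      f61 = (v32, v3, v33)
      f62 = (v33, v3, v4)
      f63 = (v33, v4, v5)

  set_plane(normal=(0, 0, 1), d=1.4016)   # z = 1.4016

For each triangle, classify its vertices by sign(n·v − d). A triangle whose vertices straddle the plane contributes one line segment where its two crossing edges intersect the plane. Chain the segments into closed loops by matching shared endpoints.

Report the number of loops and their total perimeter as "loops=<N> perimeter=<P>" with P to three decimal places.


loops=1 perimeter=7.585

Straddling triangles (16 of 64):
  (v3,v8,v4) [--+] → (1.15421, 0.204036, 1.4016)–(1.23872, 0, 1.4016)  len=0.2208
  (v4,v8,v9) [+-+] → (1.15421, 0.204036, 1.4016)–(0.875936, 0.875936, 1.4016)  len=0.7272
  (v8,v12,v9) [--+] → (0.671899, 0.960445, 1.4016)–(0.875936, 0.875936, 1.4016)  len=0.2208
  (v9,v12,v13) [+-+] → (0.671899, 0.960445, 1.4016)–(0, 1.23872, 1.4016)  len=0.7272
  (v12,v16,v13) [--+] → (-0.204036, 1.15421, 1.4016)–(0, 1.23872, 1.4016)  len=0.2208
  (v13,v16,v17) [+-+] → (-0.204036, 1.15421, 1.4016)–(-0.875936, 0.875936, 1.4016)  len=0.7272
  (v16,v20,v17) [--+] → (-0.960445, 0.671899, 1.4016)–(-0.875936, 0.875936, 1.4016)  len=0.2208
  (v17,v20,v21) [+-+] → (-0.960445, 0.671899, 1.4016)–(-1.23872, 0, 1.4016)  len=0.7272
  (v20,v24,v21) [--+] → (-1.15421, -0.204036, 1.4016)–(-1.23872, 0, 1.4016)  len=0.2208
  (v21,v24,v25) [+-+] → (-1.15421, -0.204036, 1.4016)–(-0.875936, -0.875936, 1.4016)  len=0.7272
  (v24,v28,v25) [--+] → (-0.671899, -0.960445, 1.4016)–(-0.875936, -0.875936, 1.4016)  len=0.2208
  (v25,v28,v29) [+-+] → (-0.671899, -0.960445, 1.4016)–(0, -1.23872, 1.4016)  len=0.7272
  (v28,v32,v29) [--+] → (0.204036, -1.15421, 1.4016)–(0, -1.23872, 1.4016)  len=0.2208
  (v29,v32,v33) [+-+] → (0.204036, -1.15421, 1.4016)–(0.875936, -0.875936, 1.4016)  len=0.7272
  (v32,v3,v33) [--+] → (0.960445, -0.671899, 1.4016)–(0.875936, -0.875936, 1.4016)  len=0.2208
  (v33,v3,v4) [+-+] → (0.960445, -0.671899, 1.4016)–(1.23872, 0, 1.4016)  len=0.7272

Chained into 1 loop(s):
  loop 1: 16 segments, perimeter = 7.5847
Total perimeter = 7.585


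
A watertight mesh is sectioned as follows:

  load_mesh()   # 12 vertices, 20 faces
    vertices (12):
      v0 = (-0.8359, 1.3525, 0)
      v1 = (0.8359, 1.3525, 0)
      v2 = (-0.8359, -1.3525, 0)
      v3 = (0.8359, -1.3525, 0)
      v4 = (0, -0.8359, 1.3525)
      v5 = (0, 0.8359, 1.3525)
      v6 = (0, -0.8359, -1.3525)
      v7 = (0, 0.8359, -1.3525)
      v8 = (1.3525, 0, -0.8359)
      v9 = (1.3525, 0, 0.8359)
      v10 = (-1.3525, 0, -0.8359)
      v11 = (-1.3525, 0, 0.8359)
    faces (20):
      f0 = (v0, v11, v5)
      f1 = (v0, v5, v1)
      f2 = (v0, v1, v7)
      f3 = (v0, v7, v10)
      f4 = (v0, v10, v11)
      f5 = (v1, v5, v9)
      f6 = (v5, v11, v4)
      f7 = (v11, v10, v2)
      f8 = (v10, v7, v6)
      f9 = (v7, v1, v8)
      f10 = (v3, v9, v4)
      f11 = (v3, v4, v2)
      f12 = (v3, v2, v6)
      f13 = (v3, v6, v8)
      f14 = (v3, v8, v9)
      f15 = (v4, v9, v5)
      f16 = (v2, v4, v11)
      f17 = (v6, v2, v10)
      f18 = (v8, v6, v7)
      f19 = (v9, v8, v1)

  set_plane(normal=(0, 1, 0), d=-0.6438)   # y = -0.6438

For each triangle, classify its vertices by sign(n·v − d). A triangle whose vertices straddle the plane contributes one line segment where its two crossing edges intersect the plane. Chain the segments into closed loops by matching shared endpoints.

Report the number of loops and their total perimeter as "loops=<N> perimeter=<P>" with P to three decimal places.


loops=1 perimeter=7.584

Straddling triangles (10 of 20):
  (v5,v11,v4) [++-] → (-0.310821, -0.6438, 1.23378)–(0, -0.6438, 1.3525)  len=0.3327
  (v11,v10,v2) [++-] → (-1.10659, -0.6438, -0.438005)–(-1.10659, -0.6438, 0.438005)  len=0.8760
  (v10,v7,v6) [++-] → (0, -0.6438, -1.3525)–(-0.310821, -0.6438, -1.23378)  len=0.3327
  (v3,v9,v4) [-+-] → (1.10659, -0.6438, 0.438005)–(0.310821, -0.6438, 1.23378)  len=1.1254
  (v3,v6,v8) [--+] → (0.310821, -0.6438, -1.23378)–(1.10659, -0.6438, -0.438005)  len=1.1254
  (v3,v8,v9) [-++] → (1.10659, -0.6438, -0.438005)–(1.10659, -0.6438, 0.438005)  len=0.8760
  (v4,v9,v5) [-++] → (0.310821, -0.6438, 1.23378)–(0, -0.6438, 1.3525)  len=0.3327
  (v2,v4,v11) [--+] → (-0.310821, -0.6438, 1.23378)–(-1.10659, -0.6438, 0.438005)  len=1.1254
  (v6,v2,v10) [--+] → (-1.10659, -0.6438, -0.438005)–(-0.310821, -0.6438, -1.23378)  len=1.1254
  (v8,v6,v7) [+-+] → (0.310821, -0.6438, -1.23378)–(0, -0.6438, -1.3525)  len=0.3327

Chained into 1 loop(s):
  loop 1: 10 segments, perimeter = 7.5845
Total perimeter = 7.584


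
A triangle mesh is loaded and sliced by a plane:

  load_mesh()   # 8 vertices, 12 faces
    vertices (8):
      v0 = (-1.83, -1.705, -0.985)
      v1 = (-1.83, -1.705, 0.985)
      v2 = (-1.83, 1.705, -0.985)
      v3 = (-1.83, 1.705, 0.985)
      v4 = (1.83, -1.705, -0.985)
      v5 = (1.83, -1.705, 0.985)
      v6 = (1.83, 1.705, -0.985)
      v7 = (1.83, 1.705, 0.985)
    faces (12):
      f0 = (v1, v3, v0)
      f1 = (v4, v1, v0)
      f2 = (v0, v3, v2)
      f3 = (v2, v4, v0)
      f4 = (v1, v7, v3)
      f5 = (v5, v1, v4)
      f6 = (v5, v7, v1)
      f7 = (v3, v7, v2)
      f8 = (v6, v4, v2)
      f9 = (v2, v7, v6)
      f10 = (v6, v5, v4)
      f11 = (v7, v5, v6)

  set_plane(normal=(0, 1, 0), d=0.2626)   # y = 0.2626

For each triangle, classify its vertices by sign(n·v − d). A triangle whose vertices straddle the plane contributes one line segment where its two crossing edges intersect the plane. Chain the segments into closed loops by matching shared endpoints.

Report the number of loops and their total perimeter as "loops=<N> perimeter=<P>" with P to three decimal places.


loops=1 perimeter=11.260

Straddling triangles (8 of 12):
  (v1,v3,v0) [-+-] → (-1.83, 0.2626, 0.985)–(-1.83, 0.2626, 0.151707)  len=0.8333
  (v0,v3,v2) [-++] → (-1.83, 0.2626, 0.151707)–(-1.83, 0.2626, -0.985)  len=1.1367
  (v2,v4,v0) [+--] → (-0.281852, 0.2626, -0.985)–(-1.83, 0.2626, -0.985)  len=1.5481
  (v1,v7,v3) [-++] → (0.281852, 0.2626, 0.985)–(-1.83, 0.2626, 0.985)  len=2.1119
  (v5,v7,v1) [-+-] → (1.83, 0.2626, 0.985)–(0.281852, 0.2626, 0.985)  len=1.5481
  (v6,v4,v2) [+-+] → (1.83, 0.2626, -0.985)–(-0.281852, 0.2626, -0.985)  len=2.1119
  (v6,v5,v4) [+--] → (1.83, 0.2626, -0.151707)–(1.83, 0.2626, -0.985)  len=0.8333
  (v7,v5,v6) [+-+] → (1.83, 0.2626, 0.985)–(1.83, 0.2626, -0.151707)  len=1.1367

Chained into 1 loop(s):
  loop 1: 8 segments, perimeter = 11.2600
Total perimeter = 11.260


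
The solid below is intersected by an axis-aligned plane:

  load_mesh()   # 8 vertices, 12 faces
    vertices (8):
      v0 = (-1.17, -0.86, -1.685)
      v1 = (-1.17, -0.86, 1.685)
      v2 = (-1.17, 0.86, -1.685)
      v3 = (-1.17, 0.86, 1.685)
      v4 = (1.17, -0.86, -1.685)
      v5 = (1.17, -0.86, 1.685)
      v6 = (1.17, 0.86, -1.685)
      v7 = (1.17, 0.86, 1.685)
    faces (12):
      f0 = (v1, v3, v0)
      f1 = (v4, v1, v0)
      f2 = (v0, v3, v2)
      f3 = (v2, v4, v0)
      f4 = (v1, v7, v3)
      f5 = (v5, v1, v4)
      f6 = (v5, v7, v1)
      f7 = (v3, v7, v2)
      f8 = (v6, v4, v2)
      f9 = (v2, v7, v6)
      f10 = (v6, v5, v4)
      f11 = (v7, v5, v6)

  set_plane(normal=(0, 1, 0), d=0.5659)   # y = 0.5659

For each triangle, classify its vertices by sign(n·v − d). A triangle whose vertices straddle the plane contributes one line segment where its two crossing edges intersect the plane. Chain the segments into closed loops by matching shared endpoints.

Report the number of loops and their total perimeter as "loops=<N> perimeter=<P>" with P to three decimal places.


Straddling triangles (8 of 12):
  (v1,v3,v0) [-+-] → (-1.17, 0.5659, 1.685)–(-1.17, 0.5659, 1.10877)  len=0.5762
  (v0,v3,v2) [-++] → (-1.17, 0.5659, 1.10877)–(-1.17, 0.5659, -1.685)  len=2.7938
  (v2,v4,v0) [+--] → (-0.769887, 0.5659, -1.685)–(-1.17, 0.5659, -1.685)  len=0.4001
  (v1,v7,v3) [-++] → (0.769887, 0.5659, 1.685)–(-1.17, 0.5659, 1.685)  len=1.9399
  (v5,v7,v1) [-+-] → (1.17, 0.5659, 1.685)–(0.769887, 0.5659, 1.685)  len=0.4001
  (v6,v4,v2) [+-+] → (1.17, 0.5659, -1.685)–(-0.769887, 0.5659, -1.685)  len=1.9399
  (v6,v5,v4) [+--] → (1.17, 0.5659, -1.10877)–(1.17, 0.5659, -1.685)  len=0.5762
  (v7,v5,v6) [+-+] → (1.17, 0.5659, 1.685)–(1.17, 0.5659, -1.10877)  len=2.7938

Chained into 1 loop(s):
  loop 1: 8 segments, perimeter = 11.4200
Total perimeter = 11.420

loops=1 perimeter=11.420


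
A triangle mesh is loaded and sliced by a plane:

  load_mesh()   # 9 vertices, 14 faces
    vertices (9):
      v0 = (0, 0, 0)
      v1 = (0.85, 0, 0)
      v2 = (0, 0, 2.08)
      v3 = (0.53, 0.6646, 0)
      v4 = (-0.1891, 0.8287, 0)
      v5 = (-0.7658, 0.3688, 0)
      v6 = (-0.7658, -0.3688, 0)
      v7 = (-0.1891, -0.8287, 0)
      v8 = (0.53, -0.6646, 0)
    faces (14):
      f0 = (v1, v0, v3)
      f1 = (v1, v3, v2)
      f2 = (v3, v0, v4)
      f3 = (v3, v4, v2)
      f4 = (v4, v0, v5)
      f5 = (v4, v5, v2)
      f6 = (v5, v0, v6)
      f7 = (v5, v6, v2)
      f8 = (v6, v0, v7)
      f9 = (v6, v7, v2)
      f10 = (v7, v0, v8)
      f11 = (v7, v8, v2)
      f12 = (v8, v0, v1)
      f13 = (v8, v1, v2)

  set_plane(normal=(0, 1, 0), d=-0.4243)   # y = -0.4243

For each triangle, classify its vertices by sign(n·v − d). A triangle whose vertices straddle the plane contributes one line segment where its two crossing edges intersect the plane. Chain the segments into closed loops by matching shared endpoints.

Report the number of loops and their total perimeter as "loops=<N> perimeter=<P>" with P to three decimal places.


Straddling triangles (6 of 14):
  (v6,v0,v7) [++-] → (-0.0968205, -0.4243, 0)–(-0.696205, -0.4243, 0)  len=0.5994
  (v6,v7,v2) [+-+] → (-0.696205, -0.4243, 0)–(-0.0968205, -0.4243, 1.01503)  len=1.1788
  (v7,v0,v8) [-+-] → (-0.0968205, -0.4243, 0)–(0.338367, -0.4243, 0)  len=0.4352
  (v7,v8,v2) [--+] → (0.338367, -0.4243, 0.752067)–(-0.0968205, -0.4243, 1.01503)  len=0.5085
  (v8,v0,v1) [-++] → (0.338367, -0.4243, 0)–(0.645703, -0.4243, 0)  len=0.3073
  (v8,v1,v2) [-++] → (0.645703, -0.4243, 0)–(0.338367, -0.4243, 0.752067)  len=0.8124

Chained into 1 loop(s):
  loop 1: 6 segments, perimeter = 3.8416
Total perimeter = 3.842

loops=1 perimeter=3.842


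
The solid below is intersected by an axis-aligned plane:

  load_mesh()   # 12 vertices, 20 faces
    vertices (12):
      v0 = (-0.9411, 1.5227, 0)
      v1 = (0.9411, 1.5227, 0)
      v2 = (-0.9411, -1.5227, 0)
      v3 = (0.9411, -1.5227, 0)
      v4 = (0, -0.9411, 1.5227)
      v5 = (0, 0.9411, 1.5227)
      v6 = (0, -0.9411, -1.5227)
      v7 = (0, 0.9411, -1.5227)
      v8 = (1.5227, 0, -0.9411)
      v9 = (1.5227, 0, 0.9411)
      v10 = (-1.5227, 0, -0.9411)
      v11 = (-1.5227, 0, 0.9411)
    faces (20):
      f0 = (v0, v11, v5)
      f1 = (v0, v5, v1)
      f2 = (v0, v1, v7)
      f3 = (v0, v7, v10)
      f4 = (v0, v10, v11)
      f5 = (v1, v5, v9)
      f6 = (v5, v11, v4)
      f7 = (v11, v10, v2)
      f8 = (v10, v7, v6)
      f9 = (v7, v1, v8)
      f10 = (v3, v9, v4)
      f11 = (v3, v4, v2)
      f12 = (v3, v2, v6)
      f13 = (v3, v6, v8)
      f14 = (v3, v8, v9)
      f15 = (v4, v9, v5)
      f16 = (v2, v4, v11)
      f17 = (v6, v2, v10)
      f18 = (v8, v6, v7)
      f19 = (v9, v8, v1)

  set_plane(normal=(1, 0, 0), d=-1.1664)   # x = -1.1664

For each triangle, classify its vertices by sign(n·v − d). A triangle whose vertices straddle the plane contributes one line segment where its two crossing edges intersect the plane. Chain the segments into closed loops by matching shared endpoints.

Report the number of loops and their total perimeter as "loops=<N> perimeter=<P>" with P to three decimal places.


loops=1 perimeter=6.370

Straddling triangles (8 of 20):
  (v0,v11,v5) [+-+] → (-1.1664, 0.932837, 0.364563)–(-1.1664, 0.22021, 1.07719)  len=1.0078
  (v0,v7,v10) [++-] → (-1.1664, 0.22021, -1.07719)–(-1.1664, 0.932837, -0.364563)  len=1.0078
  (v0,v10,v11) [+--] → (-1.1664, 0.932837, -0.364563)–(-1.1664, 0.932837, 0.364563)  len=0.7291
  (v5,v11,v4) [+-+] → (-1.1664, 0.22021, 1.07719)–(-1.1664, -0.22021, 1.07719)  len=0.4404
  (v11,v10,v2) [--+] → (-1.1664, -0.932837, -0.364563)–(-1.1664, -0.932837, 0.364563)  len=0.7291
  (v10,v7,v6) [-++] → (-1.1664, 0.22021, -1.07719)–(-1.1664, -0.22021, -1.07719)  len=0.4404
  (v2,v4,v11) [++-] → (-1.1664, -0.22021, 1.07719)–(-1.1664, -0.932837, 0.364563)  len=1.0078
  (v6,v2,v10) [++-] → (-1.1664, -0.932837, -0.364563)–(-1.1664, -0.22021, -1.07719)  len=1.0078

Chained into 1 loop(s):
  loop 1: 8 segments, perimeter = 6.3703
Total perimeter = 6.370


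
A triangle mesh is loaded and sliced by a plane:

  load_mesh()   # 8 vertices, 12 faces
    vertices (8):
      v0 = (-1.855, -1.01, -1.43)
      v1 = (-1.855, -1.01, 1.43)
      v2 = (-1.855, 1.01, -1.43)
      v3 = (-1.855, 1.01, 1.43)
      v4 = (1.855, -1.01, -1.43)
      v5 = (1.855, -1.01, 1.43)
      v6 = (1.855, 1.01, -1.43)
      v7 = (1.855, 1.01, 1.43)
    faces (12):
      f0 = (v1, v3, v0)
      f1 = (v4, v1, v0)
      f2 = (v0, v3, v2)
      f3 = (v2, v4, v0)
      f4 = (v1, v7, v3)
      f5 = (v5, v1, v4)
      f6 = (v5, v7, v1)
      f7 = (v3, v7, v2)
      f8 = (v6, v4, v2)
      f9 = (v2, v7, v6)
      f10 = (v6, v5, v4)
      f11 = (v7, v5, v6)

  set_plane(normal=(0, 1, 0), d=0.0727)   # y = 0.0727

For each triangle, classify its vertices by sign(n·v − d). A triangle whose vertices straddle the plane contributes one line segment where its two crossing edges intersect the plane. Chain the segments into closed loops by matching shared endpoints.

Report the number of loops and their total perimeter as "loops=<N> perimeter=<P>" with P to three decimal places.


loops=1 perimeter=13.140

Straddling triangles (8 of 12):
  (v1,v3,v0) [-+-] → (-1.855, 0.0727, 1.43)–(-1.855, 0.0727, 0.102932)  len=1.3271
  (v0,v3,v2) [-++] → (-1.855, 0.0727, 0.102932)–(-1.855, 0.0727, -1.43)  len=1.5329
  (v2,v4,v0) [+--] → (-0.133523, 0.0727, -1.43)–(-1.855, 0.0727, -1.43)  len=1.7215
  (v1,v7,v3) [-++] → (0.133523, 0.0727, 1.43)–(-1.855, 0.0727, 1.43)  len=1.9885
  (v5,v7,v1) [-+-] → (1.855, 0.0727, 1.43)–(0.133523, 0.0727, 1.43)  len=1.7215
  (v6,v4,v2) [+-+] → (1.855, 0.0727, -1.43)–(-0.133523, 0.0727, -1.43)  len=1.9885
  (v6,v5,v4) [+--] → (1.855, 0.0727, -0.102932)–(1.855, 0.0727, -1.43)  len=1.3271
  (v7,v5,v6) [+-+] → (1.855, 0.0727, 1.43)–(1.855, 0.0727, -0.102932)  len=1.5329

Chained into 1 loop(s):
  loop 1: 8 segments, perimeter = 13.1400
Total perimeter = 13.140


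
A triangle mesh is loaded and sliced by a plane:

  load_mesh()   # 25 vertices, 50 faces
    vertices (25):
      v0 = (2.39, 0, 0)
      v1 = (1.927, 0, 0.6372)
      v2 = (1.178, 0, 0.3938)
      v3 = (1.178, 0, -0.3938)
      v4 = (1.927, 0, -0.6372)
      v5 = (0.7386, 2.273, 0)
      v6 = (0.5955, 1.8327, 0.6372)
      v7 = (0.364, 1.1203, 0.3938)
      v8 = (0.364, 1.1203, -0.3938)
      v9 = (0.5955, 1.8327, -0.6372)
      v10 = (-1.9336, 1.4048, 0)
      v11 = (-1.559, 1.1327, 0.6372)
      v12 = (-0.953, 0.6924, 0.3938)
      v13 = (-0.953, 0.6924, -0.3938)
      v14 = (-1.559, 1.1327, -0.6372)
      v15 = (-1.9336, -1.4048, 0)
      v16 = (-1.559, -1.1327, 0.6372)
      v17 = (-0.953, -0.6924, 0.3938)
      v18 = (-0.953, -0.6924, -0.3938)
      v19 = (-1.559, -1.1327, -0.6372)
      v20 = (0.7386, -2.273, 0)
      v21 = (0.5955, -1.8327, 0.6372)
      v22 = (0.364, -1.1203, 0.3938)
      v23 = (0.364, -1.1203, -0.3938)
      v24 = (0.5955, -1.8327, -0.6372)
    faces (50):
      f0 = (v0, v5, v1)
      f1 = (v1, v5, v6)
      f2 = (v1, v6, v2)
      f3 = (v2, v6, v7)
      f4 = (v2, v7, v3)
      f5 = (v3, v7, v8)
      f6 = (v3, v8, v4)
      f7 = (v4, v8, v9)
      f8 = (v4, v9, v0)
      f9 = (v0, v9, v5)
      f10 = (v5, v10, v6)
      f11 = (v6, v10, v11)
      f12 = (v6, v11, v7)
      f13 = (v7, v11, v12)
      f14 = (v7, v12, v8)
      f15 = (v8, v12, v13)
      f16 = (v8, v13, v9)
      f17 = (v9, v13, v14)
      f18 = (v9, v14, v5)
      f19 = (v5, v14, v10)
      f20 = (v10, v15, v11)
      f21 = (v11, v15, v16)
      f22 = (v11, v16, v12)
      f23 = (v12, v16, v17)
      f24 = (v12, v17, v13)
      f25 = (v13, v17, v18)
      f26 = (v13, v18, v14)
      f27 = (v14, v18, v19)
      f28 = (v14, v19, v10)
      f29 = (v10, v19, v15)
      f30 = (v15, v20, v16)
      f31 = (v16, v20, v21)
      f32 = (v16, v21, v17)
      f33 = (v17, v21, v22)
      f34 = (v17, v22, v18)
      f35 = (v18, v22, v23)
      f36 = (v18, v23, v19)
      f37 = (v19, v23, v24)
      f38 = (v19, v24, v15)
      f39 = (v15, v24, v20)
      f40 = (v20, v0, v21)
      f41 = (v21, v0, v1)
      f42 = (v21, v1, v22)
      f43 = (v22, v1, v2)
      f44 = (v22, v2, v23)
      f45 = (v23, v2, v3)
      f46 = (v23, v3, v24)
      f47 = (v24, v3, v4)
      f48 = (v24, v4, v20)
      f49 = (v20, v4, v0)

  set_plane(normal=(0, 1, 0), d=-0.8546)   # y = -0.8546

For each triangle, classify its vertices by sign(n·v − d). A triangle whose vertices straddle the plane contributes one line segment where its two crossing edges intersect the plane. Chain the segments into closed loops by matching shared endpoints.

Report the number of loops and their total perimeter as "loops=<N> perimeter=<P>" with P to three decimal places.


loops=2 perimeter=8.485

Straddling triangles (22 of 50):
  (v10,v15,v11) [+-+] → (-1.9336, -0.8546, 0)–(-1.85238, -0.8546, 0.138163)  len=0.1603
  (v11,v15,v16) [+--] → (-1.85238, -0.8546, 0.138163)–(-1.559, -0.8546, 0.6372)  len=0.5789
  (v11,v16,v12) [+-+] → (-1.559, -0.8546, 0.6372)–(-1.46666, -0.8546, 0.600112)  len=0.0995
  (v12,v16,v17) [+-+] → (-1.46666, -0.8546, 0.600112)–(-1.17624, -0.8546, 0.483465)  len=0.3130
  (v14,v18,v19) [++-] → (-1.17624, -0.8546, -0.483465)–(-1.559, -0.8546, -0.6372)  len=0.4125
  (v14,v19,v10) [+-+] → (-1.559, -0.8546, -0.6372)–(-1.60005, -0.8546, -0.567365)  len=0.0810
  (v10,v19,v15) [+--] → (-1.60005, -0.8546, -0.567365)–(-1.9336, -0.8546, 0)  len=0.6581
  (v16,v21,v17) [--+] → (-0.732736, -0.8546, 0.428422)–(-1.17624, -0.8546, 0.483465)  len=0.4469
  (v17,v21,v22) [+--] → (-0.732736, -0.8546, 0.428422)–(-0.453777, -0.8546, 0.3938)  len=0.2811
  (v17,v22,v18) [+-+] → (-0.453777, -0.8546, 0.3938)–(-0.453777, -0.8546, -0.0952519)  len=0.4891
  (v18,v22,v23) [+--] → (-0.453777, -0.8546, -0.0952519)–(-0.453777, -0.8546, -0.3938)  len=0.2985
  (v18,v23,v19) [+--] → (-0.453777, -0.8546, -0.3938)–(-1.17624, -0.8546, -0.483465)  len=0.7280
  (v20,v0,v21) [-+-] → (1.76911, -0.8546, 0)–(1.55321, -0.8546, 0.297131)  len=0.3673
  (v21,v0,v1) [-++] → (1.55321, -0.8546, 0.297131)–(1.30611, -0.8546, 0.6372)  len=0.4204
  (v21,v1,v22) [-+-] → (1.30611, -0.8546, 0.6372)–(0.734695, -0.8546, 0.451527)  len=0.6008
  (v22,v1,v2) [-++] → (0.734695, -0.8546, 0.451527)–(0.557055, -0.8546, 0.3938)  len=0.1868
  (v22,v2,v23) [-+-] → (0.557055, -0.8546, 0.3938)–(0.557055, -0.8546, -0.207006)  len=0.6008
  (v23,v2,v3) [-++] → (0.557055, -0.8546, -0.207006)–(0.557055, -0.8546, -0.3938)  len=0.1868
  (v23,v3,v24) [-+-] → (0.557055, -0.8546, -0.3938)–(0.906376, -0.8546, -0.507299)  len=0.3673
  (v24,v3,v4) [-++] → (0.906376, -0.8546, -0.507299)–(1.30611, -0.8546, -0.6372)  len=0.4203
  (v24,v4,v20) [-+-] → (1.30611, -0.8546, -0.6372)–(1.48019, -0.8546, -0.397626)  len=0.2961
  (v20,v4,v0) [-++] → (1.48019, -0.8546, -0.397626)–(1.76911, -0.8546, 0)  len=0.4915

Chained into 2 loop(s):
  loop 1: 12 segments, perimeter = 4.5469
  loop 2: 10 segments, perimeter = 3.9381
Total perimeter = 8.485
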